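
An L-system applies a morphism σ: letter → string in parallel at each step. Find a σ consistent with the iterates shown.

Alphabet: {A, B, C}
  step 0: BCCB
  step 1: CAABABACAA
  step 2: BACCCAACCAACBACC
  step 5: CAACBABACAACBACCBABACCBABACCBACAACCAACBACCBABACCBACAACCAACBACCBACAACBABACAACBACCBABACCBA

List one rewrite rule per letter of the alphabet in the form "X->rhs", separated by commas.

A->C, B->CAA, C->BA

  step 1 ⇒ step 2: CAABABACAA ⇒ BA·C·C·CAA·C·CAA·C·BA·C·C
    A ↦ C
    B ↦ CAA
    C ↦ BA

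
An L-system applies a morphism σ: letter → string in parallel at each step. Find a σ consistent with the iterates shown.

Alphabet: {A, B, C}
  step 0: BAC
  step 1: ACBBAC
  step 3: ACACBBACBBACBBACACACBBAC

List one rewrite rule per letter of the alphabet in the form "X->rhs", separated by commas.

A->BB, B->AC, C->AC

  step 0 ⇒ step 1: BAC ⇒ AC·BB·AC
    A ↦ BB
    B ↦ AC
    C ↦ AC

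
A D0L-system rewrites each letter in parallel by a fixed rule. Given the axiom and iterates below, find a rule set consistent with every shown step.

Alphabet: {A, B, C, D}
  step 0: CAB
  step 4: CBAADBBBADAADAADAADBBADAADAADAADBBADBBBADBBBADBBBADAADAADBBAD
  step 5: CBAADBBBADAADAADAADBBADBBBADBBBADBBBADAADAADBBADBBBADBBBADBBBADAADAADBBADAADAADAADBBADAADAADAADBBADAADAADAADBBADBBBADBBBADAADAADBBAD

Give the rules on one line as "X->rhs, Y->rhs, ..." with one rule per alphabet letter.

  step 4 ⇒ step 5: CBAADBBBADAADAADAADBBADAADAADAADBBADBBBADBBBADBBBADAADAADBBAD ⇒ CB·AAD·B·B·BAD·AAD·AAD·AAD·B·BAD·B·B·BAD·B·B·BAD·B·B·BAD·AAD·AAD·B·BAD·B·B·BAD·B·B·BAD·B·B·BAD·AAD·AAD·B·BAD·AAD·AAD·AAD·B·BAD·AAD·AAD·AAD·B·BAD·AAD·AAD·AAD·B·BAD·B·B·BAD·B·B·BAD·AAD·AAD·B·BAD
    A ↦ B
    B ↦ AAD
    C ↦ CB
    D ↦ BAD

A->B, B->AAD, C->CB, D->BAD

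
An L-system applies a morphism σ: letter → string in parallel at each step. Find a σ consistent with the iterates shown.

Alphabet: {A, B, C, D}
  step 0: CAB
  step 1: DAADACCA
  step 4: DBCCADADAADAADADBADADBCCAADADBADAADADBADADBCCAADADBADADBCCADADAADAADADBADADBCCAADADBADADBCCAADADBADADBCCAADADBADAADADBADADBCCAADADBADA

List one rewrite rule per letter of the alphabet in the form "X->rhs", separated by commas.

  step 0 ⇒ step 1: CAB ⇒ DA·ADA·CCA
    A ↦ ADA
    B ↦ CCA
    C ↦ DA
    D ↦ DB  (constrained at step 1)

A->ADA, B->CCA, C->DA, D->DB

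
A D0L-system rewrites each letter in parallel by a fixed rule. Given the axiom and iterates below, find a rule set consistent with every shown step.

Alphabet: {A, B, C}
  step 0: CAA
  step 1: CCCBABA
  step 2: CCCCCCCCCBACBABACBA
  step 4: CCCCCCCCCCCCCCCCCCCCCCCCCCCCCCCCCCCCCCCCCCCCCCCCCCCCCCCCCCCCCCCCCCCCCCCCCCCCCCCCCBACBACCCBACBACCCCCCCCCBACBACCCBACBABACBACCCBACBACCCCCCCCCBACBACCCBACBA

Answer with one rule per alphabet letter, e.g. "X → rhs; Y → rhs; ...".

A->BA, B->BAC, C->CCC

  step 1 ⇒ step 2: CCCBABA ⇒ CCC·CCC·CCC·BAC·BA·BAC·BA
    A ↦ BA
    B ↦ BAC
    C ↦ CCC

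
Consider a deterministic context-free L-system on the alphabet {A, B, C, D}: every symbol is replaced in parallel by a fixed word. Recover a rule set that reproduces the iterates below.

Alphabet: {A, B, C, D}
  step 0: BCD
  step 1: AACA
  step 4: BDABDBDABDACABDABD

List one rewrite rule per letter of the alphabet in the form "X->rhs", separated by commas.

A->BD, B->A, C->A, D->CA

  step 0 ⇒ step 1: BCD ⇒ A·A·CA
    B ↦ A
    C ↦ A
    D ↦ CA
    A ↦ BD  (constrained at step 1)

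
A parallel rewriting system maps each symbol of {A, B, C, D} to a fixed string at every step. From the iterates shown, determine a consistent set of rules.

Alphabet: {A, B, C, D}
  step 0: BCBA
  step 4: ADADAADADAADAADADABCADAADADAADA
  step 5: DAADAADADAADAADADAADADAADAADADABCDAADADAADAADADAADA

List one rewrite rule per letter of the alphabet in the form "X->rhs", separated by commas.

A->DA, B->D, C->ABC, D->A

  step 4 ⇒ step 5: ADADAADADAADAADADABCADAADADAADA ⇒ DA·A·DA·A·DA·DA·A·DA·A·DA·DA·A·DA·DA·A·DA·A·DA·D·ABC·DA·A·DA·DA·A·DA·A·DA·DA·A·DA
    A ↦ DA
    B ↦ D
    C ↦ ABC
    D ↦ A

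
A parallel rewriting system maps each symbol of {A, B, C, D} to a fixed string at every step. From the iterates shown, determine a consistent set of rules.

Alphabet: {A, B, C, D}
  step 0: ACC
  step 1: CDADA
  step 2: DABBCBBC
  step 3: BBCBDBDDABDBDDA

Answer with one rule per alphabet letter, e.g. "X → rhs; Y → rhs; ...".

  step 2 ⇒ step 3: DABBCBBC ⇒ BB·C·BD·BD·DA·BD·BD·DA
    A ↦ C
    B ↦ BD
    C ↦ DA
    D ↦ BB

A->C, B->BD, C->DA, D->BB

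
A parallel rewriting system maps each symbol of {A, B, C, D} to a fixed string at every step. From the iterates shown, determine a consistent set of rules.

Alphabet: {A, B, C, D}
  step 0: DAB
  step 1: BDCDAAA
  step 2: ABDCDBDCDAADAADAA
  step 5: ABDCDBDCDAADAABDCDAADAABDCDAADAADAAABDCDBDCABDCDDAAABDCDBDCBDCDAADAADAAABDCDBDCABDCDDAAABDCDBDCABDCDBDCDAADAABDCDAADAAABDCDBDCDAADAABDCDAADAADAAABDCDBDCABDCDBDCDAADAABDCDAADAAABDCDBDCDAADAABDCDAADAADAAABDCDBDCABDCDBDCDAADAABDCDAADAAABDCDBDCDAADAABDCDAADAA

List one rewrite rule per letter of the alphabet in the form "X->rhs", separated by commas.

  step 1 ⇒ step 2: BDCDAAA ⇒ A·BDC·D·BDC·DAA·DAA·DAA
    A ↦ DAA
    B ↦ A
    C ↦ D
    D ↦ BDC

A->DAA, B->A, C->D, D->BDC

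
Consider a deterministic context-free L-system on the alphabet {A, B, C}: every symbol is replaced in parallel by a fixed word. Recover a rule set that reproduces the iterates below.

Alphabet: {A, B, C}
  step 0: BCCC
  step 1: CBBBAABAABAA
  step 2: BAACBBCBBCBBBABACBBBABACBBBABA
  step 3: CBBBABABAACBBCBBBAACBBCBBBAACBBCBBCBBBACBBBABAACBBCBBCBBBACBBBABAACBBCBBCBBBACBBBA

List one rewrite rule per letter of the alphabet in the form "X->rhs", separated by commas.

  step 2 ⇒ step 3: BAACBBCBBCBBBABACBBBABACBBBABA ⇒ CBB·BA·BA·BAA·CBB·CBB·BAA·CBB·CBB·BAA·CBB·CBB·CBB·BA·CBB·BA·BAA·CBB·CBB·CBB·BA·CBB·BA·BAA·CBB·CBB·CBB·BA·CBB·BA
    A ↦ BA
    B ↦ CBB
    C ↦ BAA

A->BA, B->CBB, C->BAA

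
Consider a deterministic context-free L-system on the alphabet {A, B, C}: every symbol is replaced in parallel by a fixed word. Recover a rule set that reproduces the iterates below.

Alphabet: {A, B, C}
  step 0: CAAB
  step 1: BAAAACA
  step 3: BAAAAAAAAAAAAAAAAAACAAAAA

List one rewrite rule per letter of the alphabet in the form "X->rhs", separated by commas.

A->AA, B->CA, C->B

  step 0 ⇒ step 1: CAAB ⇒ B·AA·AA·CA
    A ↦ AA
    B ↦ CA
    C ↦ B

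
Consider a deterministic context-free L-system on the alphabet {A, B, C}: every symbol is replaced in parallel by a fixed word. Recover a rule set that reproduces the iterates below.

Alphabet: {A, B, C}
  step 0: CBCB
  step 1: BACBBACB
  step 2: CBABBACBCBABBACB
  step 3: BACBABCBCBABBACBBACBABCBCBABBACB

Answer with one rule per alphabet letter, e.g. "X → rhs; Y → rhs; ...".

  step 2 ⇒ step 3: CBABBACBCBABBACB ⇒ BA·CB·AB·CB·CB·AB·BA·CB·BA·CB·AB·CB·CB·AB·BA·CB
    A ↦ AB
    B ↦ CB
    C ↦ BA

A->AB, B->CB, C->BA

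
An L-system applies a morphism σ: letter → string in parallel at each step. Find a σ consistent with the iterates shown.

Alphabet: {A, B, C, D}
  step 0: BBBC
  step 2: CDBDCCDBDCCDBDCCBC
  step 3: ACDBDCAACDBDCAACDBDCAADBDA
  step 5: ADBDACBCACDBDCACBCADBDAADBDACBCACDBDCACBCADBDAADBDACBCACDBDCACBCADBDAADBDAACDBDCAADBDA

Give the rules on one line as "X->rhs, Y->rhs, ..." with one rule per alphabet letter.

A->CBC, B->DBD, C->A, D->C

  step 2 ⇒ step 3: CDBDCCDBDCCDBDCCBC ⇒ A·C·DBD·C·A·A·C·DBD·C·A·A·C·DBD·C·A·A·DBD·A
    B ↦ DBD
    C ↦ A
    D ↦ C
    A ↦ CBC  (constrained at step 3)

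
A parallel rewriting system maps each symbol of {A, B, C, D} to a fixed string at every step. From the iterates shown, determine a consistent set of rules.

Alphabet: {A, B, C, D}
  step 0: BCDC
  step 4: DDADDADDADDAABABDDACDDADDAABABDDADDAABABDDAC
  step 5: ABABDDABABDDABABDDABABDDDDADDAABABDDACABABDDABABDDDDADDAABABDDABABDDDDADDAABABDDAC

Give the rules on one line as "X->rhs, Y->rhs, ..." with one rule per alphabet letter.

  step 4 ⇒ step 5: DDADDADDADDAABABDDACDDADDAABABDDADDAABABDDAC ⇒ AB·AB·DD·AB·AB·DD·AB·AB·DD·AB·AB·DD·DD·A·DD·A·AB·AB·DD·AC·AB·AB·DD·AB·AB·DD·DD·A·DD·A·AB·AB·DD·AB·AB·DD·DD·A·DD·A·AB·AB·DD·AC
    A ↦ DD
    B ↦ A
    C ↦ AC
    D ↦ AB

A->DD, B->A, C->AC, D->AB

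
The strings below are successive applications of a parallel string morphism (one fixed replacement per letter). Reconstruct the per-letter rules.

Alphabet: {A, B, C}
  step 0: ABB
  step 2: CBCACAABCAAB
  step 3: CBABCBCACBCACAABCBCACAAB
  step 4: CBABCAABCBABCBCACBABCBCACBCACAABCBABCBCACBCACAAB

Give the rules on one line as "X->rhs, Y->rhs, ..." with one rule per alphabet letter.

A->CA, B->AB, C->CB

  step 3 ⇒ step 4: CBABCBCACBCACAABCBCACAAB ⇒ CB·AB·CA·AB·CB·AB·CB·CA·CB·AB·CB·CA·CB·CA·CA·AB·CB·AB·CB·CA·CB·CA·CA·AB
    A ↦ CA
    B ↦ AB
    C ↦ CB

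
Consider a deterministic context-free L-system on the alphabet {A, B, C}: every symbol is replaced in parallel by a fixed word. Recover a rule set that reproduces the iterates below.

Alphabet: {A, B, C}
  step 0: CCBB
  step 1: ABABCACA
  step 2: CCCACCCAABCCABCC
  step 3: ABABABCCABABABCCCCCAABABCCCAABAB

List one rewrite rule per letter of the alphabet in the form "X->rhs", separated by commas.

  step 2 ⇒ step 3: CCCACCCAABCCABCC ⇒ AB·AB·AB·CC·AB·AB·AB·CC·CC·CA·AB·AB·CC·CA·AB·AB
    A ↦ CC
    B ↦ CA
    C ↦ AB

A->CC, B->CA, C->AB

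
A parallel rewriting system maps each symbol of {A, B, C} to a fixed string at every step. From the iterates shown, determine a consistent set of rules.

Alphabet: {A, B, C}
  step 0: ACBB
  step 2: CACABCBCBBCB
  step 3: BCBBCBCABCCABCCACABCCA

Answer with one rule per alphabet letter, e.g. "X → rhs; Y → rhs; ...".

A->B, B->CA, C->BC

  step 2 ⇒ step 3: CACABCBCBBCB ⇒ BC·B·BC·B·CA·BC·CA·BC·CA·CA·BC·CA
    A ↦ B
    B ↦ CA
    C ↦ BC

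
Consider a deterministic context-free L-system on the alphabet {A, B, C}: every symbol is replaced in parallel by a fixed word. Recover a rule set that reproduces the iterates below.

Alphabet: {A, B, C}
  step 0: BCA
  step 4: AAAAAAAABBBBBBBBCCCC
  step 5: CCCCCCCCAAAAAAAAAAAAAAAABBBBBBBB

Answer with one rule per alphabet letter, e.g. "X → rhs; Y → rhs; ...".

A->C, B->AA, C->BB

  step 4 ⇒ step 5: AAAAAAAABBBBBBBBCCCC ⇒ C·C·C·C·C·C·C·C·AA·AA·AA·AA·AA·AA·AA·AA·BB·BB·BB·BB
    A ↦ C
    B ↦ AA
    C ↦ BB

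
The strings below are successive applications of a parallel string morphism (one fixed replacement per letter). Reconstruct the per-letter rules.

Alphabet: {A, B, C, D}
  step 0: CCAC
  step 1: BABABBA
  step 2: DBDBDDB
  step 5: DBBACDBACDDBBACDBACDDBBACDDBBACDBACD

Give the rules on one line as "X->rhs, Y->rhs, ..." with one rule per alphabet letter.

A->B, B->D, C->BA, D->CD

  step 1 ⇒ step 2: BABABBA ⇒ D·B·D·B·D·D·B
    A ↦ B
    B ↦ D
  step 0 ⇒ step 1: CCAC ⇒ BA·BA·B·BA
    C ↦ BA
    D ↦ CD  (constrained at step 2)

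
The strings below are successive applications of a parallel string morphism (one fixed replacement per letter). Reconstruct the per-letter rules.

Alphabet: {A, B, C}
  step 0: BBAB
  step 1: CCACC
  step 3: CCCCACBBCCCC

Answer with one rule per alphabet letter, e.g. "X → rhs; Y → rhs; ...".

A->AC, B->C, C->BB

  step 0 ⇒ step 1: BBAB ⇒ C·C·AC·C
    A ↦ AC
    B ↦ C
    C ↦ BB  (constrained at step 1)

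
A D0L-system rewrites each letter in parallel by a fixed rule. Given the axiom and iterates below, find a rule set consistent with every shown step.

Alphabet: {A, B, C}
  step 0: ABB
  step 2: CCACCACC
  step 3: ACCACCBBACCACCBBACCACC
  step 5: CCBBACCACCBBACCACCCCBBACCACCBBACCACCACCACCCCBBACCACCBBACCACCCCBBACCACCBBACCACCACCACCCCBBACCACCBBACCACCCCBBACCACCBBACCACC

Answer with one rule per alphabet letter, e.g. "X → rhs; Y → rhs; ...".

  step 2 ⇒ step 3: CCACCACC ⇒ ACC·ACC·BB·ACC·ACC·BB·ACC·ACC
    A ↦ BB
    C ↦ ACC
    B ↦ C  (constrained at step 0)

A->BB, B->C, C->ACC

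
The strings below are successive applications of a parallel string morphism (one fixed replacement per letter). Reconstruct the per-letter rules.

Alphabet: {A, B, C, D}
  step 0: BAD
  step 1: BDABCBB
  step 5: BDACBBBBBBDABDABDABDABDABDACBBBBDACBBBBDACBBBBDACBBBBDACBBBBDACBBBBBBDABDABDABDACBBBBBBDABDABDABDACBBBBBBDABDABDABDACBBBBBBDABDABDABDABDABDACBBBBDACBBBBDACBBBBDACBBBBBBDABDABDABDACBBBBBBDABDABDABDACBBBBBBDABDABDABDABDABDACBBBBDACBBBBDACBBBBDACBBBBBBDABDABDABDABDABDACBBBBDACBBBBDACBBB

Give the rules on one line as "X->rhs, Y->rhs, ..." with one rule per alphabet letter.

  step 0 ⇒ step 1: BAD ⇒ BDA·B·CBB
    A ↦ B
    B ↦ BDA
    D ↦ CBB
    C ↦ BB  (constrained at step 1)

A->B, B->BDA, C->BB, D->CBB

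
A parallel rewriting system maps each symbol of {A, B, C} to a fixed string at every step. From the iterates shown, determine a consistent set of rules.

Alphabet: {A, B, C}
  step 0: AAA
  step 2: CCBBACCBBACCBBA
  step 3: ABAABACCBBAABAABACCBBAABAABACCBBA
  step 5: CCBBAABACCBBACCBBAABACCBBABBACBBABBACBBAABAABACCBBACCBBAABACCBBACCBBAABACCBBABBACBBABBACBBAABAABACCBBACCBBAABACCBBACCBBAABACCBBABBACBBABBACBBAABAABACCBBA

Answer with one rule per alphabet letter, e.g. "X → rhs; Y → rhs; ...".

  step 2 ⇒ step 3: CCBBACCBBACCBBA ⇒ ABA·ABA·C·C·BBA·ABA·ABA·C·C·BBA·ABA·ABA·C·C·BBA
    A ↦ BBA
    B ↦ C
    C ↦ ABA

A->BBA, B->C, C->ABA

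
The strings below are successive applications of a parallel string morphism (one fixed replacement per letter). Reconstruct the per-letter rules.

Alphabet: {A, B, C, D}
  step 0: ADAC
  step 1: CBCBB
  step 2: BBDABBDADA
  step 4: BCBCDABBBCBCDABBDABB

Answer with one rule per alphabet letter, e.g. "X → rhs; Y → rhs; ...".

  step 1 ⇒ step 2: CBCBB ⇒ BB·DA·BB·DA·DA
    B ↦ DA
    C ↦ BB
  step 0 ⇒ step 1: ADAC ⇒ C·B·C·BB
    A ↦ C
  step 0 ⇒ step 1: ADAC ⇒ C·B·C·BB
    D ↦ B

A->C, B->DA, C->BB, D->B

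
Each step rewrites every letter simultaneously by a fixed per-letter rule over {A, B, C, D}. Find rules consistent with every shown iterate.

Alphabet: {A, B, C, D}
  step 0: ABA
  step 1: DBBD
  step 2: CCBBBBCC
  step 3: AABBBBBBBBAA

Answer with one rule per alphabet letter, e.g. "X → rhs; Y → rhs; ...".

  step 2 ⇒ step 3: CCBBBBCC ⇒ A·A·BB·BB·BB·BB·A·A
    B ↦ BB
    C ↦ A
  step 0 ⇒ step 1: ABA ⇒ D·BB·D
    A ↦ D
  step 1 ⇒ step 2: DBBD ⇒ CC·BB·BB·CC
    D ↦ CC

A->D, B->BB, C->A, D->CC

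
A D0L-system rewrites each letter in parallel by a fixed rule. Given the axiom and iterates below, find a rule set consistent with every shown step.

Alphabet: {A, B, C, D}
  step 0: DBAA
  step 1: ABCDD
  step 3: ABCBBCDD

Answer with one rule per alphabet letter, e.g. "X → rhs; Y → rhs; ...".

A->D, B->BC, C->B, D->A

  step 0 ⇒ step 1: DBAA ⇒ A·BC·D·D
    A ↦ D
    B ↦ BC
    D ↦ A
    C ↦ B  (constrained at step 1)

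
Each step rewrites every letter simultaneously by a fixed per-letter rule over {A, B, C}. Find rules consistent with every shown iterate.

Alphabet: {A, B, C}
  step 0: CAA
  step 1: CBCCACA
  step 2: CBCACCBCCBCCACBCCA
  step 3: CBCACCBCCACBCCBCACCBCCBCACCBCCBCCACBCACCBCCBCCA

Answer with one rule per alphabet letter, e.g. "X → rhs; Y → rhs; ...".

  step 2 ⇒ step 3: CBCACCBCCBCCACBCCA ⇒ CBC·AC·CBC·CA·CBC·CBC·AC·CBC·CBC·AC·CBC·CBC·CA·CBC·AC·CBC·CBC·CA
    A ↦ CA
    B ↦ AC
    C ↦ CBC

A->CA, B->AC, C->CBC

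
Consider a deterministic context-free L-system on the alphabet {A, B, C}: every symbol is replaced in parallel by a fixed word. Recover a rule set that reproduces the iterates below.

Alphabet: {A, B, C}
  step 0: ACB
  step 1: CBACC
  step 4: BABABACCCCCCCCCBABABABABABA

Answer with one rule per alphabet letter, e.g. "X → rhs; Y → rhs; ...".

A->C, B->CC, C->BA

  step 0 ⇒ step 1: ACB ⇒ C·BA·CC
    A ↦ C
    B ↦ CC
    C ↦ BA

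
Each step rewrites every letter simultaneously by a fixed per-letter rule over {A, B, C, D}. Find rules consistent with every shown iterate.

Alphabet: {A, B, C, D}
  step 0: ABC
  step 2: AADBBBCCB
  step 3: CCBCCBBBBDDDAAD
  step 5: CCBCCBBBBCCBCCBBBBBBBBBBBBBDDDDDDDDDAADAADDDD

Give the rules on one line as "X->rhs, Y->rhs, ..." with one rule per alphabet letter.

  step 2 ⇒ step 3: AADBBBCCB ⇒ CCB·CCB·BBB·D·D·D·A·A·D
    A ↦ CCB
    B ↦ D
    C ↦ A
    D ↦ BBB

A->CCB, B->D, C->A, D->BBB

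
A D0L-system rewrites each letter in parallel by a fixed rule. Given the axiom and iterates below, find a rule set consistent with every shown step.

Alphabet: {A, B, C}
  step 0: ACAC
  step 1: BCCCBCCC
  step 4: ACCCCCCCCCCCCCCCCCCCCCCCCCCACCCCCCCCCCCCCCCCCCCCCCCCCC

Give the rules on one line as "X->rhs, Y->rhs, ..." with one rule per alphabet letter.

A->BC, B->A, C->CC

  step 0 ⇒ step 1: ACAC ⇒ BC·CC·BC·CC
    A ↦ BC
    C ↦ CC
    B ↦ A  (constrained at step 1)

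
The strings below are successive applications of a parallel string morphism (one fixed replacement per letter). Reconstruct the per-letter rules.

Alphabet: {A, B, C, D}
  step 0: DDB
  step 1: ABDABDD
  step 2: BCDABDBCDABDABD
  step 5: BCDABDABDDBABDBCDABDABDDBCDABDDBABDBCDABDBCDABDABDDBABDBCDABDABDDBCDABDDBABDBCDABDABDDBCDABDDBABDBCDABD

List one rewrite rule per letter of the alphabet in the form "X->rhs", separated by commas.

  step 1 ⇒ step 2: ABDABDD ⇒ BC·D·ABD·BC·D·ABD·ABD
    A ↦ BC
    B ↦ D
    D ↦ ABD
    C ↦ B  (constrained at step 2)

A->BC, B->D, C->B, D->ABD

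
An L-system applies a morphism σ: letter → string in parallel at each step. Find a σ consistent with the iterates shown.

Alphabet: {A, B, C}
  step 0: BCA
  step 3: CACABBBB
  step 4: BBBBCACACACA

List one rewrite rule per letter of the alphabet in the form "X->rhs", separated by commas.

  step 3 ⇒ step 4: CACABBBB ⇒ B·B·B·B·CA·CA·CA·CA
    A ↦ B
    B ↦ CA
    C ↦ B

A->B, B->CA, C->B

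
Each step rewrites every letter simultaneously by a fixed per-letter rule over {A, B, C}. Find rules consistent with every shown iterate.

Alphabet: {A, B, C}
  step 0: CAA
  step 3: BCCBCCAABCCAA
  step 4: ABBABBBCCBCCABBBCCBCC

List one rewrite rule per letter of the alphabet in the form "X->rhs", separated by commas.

  step 3 ⇒ step 4: BCCBCCAABCCAA ⇒ A·B·B·A·B·B·BCC·BCC·A·B·B·BCC·BCC
    A ↦ BCC
    B ↦ A
    C ↦ B

A->BCC, B->A, C->B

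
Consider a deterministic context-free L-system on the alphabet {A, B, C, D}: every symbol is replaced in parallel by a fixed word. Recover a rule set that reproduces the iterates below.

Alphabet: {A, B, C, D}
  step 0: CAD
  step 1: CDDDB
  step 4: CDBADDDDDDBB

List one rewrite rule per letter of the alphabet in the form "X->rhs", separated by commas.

A->DD, B->A, C->CD, D->B

  step 0 ⇒ step 1: CAD ⇒ CD·DD·B
    A ↦ DD
    C ↦ CD
    D ↦ B
    B ↦ A  (constrained at step 1)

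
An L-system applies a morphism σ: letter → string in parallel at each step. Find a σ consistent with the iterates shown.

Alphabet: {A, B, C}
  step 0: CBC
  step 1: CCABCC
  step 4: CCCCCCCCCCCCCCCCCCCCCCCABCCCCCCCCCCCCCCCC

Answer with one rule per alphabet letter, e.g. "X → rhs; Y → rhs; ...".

  step 0 ⇒ step 1: CBC ⇒ CC·AB·CC
    B ↦ AB
    C ↦ CC
    A ↦ C  (constrained at step 1)

A->C, B->AB, C->CC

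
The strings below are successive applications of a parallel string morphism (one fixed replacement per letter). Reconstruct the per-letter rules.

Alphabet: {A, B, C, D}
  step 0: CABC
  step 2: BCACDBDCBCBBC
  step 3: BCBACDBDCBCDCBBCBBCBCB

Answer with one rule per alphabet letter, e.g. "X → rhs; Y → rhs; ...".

  step 2 ⇒ step 3: BCACDBDCBCBBC ⇒ BC·B·ACD·B·DC·BC·DC·B·BC·B·BC·BC·B
    A ↦ ACD
    B ↦ BC
    C ↦ B
    D ↦ DC

A->ACD, B->BC, C->B, D->DC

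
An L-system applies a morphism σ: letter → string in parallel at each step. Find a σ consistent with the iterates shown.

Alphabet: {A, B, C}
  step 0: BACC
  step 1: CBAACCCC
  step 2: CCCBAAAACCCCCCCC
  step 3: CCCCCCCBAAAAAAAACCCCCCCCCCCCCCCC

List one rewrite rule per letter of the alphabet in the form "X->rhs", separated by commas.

  step 2 ⇒ step 3: CCCBAAAACCCCCCCC ⇒ CC·CC·CC·CB·AA·AA·AA·AA·CC·CC·CC·CC·CC·CC·CC·CC
    A ↦ AA
    B ↦ CB
    C ↦ CC

A->AA, B->CB, C->CC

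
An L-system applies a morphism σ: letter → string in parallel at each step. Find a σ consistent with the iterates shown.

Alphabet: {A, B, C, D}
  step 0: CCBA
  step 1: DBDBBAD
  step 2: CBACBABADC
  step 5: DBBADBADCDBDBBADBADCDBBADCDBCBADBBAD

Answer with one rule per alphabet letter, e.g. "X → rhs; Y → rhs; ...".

  step 1 ⇒ step 2: DBDBBAD ⇒ C·BA·C·BA·BA·D·C
    A ↦ D
    B ↦ BA
    D ↦ C
  step 0 ⇒ step 1: CCBA ⇒ DB·DB·BA·D
    C ↦ DB

A->D, B->BA, C->DB, D->C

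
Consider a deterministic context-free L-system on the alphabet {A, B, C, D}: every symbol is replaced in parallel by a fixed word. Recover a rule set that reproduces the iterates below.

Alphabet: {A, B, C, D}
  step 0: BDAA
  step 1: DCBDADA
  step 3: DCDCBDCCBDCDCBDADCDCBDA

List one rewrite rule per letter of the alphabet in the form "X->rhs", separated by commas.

  step 0 ⇒ step 1: BDAA ⇒ D·CB·DA·DA
    A ↦ DA
    B ↦ D
    D ↦ CB
    C ↦ DC  (constrained at step 1)

A->DA, B->D, C->DC, D->CB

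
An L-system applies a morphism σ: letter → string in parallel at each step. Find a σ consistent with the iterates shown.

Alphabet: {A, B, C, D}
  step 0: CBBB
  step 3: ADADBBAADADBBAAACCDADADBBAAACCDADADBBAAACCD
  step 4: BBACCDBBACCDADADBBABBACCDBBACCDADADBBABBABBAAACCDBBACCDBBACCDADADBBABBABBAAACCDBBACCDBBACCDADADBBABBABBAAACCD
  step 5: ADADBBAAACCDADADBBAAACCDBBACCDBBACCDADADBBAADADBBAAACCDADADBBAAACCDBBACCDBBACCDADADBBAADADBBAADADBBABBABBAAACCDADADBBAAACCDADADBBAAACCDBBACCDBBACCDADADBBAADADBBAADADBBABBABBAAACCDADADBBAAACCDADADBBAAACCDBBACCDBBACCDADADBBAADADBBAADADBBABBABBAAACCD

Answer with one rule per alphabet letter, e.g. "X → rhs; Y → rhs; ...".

  step 4 ⇒ step 5: BBACCDBBACCDADADBBABBACCDBBACCDADADBBABBABBAAACCDBBACCDBBACCDADADBBABBABBAAACCDBBACCDBBACCDADADBBABBABBAAACCD ⇒ AD·AD·BBA·A·A·CCD·AD·AD·BBA·A·A·CCD·BBA·CCD·BBA·CCD·AD·AD·BBA·AD·AD·BBA·A·A·CCD·AD·AD·BBA·A·A·CCD·BBA·CCD·BBA·CCD·AD·AD·BBA·AD·AD·BBA·AD·AD·BBA·BBA·BBA·A·A·CCD·AD·AD·BBA·A·A·CCD·AD·AD·BBA·A·A·CCD·BBA·CCD·BBA·CCD·AD·AD·BBA·AD·AD·BBA·AD·AD·BBA·BBA·BBA·A·A·CCD·AD·AD·BBA·A·A·CCD·AD·AD·BBA·A·A·CCD·BBA·CCD·BBA·CCD·AD·AD·BBA·AD·AD·BBA·AD·AD·BBA·BBA·BBA·A·A·CCD
    A ↦ BBA
    B ↦ AD
    C ↦ A
    D ↦ CCD

A->BBA, B->AD, C->A, D->CCD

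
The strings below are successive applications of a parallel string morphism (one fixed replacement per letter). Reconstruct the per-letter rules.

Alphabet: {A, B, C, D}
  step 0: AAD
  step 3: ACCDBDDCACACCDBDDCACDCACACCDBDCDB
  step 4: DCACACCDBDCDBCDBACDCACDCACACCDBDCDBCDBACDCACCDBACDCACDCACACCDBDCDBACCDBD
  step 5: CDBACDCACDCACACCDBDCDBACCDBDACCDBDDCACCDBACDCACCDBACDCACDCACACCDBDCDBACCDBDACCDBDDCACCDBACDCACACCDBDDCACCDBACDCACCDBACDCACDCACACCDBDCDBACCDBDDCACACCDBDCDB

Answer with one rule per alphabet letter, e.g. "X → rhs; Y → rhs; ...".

A->DC, B->D, C->AC, D->CDB

  step 4 ⇒ step 5: DCACACCDBDCDBCDBACDCACDCACACCDBDCDBCDBACDCACCDBACDCACDCACACCDBDCDBACCDBD ⇒ CDB·AC·DC·AC·DC·AC·AC·CDB·D·CDB·AC·CDB·D·AC·CDB·D·DC·AC·CDB·AC·DC·AC·CDB·AC·DC·AC·DC·AC·AC·CDB·D·CDB·AC·CDB·D·AC·CDB·D·DC·AC·CDB·AC·DC·AC·AC·CDB·D·DC·AC·CDB·AC·DC·AC·CDB·AC·DC·AC·DC·AC·AC·CDB·D·CDB·AC·CDB·D·DC·AC·AC·CDB·D·CDB
    A ↦ DC
    B ↦ D
    C ↦ AC
    D ↦ CDB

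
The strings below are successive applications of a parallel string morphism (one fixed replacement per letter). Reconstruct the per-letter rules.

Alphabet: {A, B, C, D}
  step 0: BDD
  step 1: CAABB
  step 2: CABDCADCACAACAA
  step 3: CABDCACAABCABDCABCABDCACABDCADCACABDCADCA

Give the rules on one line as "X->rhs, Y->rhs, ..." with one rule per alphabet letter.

  step 2 ⇒ step 3: CABDCADCACAACAA ⇒ CAB·DCA·CAA·B·CAB·DCA·B·CAB·DCA·CAB·DCA·DCA·CAB·DCA·DCA
    A ↦ DCA
    B ↦ CAA
    C ↦ CAB
    D ↦ B

A->DCA, B->CAA, C->CAB, D->B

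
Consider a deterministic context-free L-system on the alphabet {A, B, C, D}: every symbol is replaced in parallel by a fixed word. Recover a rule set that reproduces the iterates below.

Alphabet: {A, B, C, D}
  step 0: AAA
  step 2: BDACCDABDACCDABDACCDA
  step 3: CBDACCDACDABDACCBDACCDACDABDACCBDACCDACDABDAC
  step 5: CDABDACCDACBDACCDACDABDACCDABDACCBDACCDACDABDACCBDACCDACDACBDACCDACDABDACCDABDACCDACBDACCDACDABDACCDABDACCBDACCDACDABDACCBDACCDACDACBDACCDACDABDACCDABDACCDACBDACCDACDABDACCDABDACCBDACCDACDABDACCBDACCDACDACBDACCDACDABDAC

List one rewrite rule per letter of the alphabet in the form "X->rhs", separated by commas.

  step 2 ⇒ step 3: BDACCDABDACCDABDACCDA ⇒ C·B·DAC·CDA·CDA·B·DAC·C·B·DAC·CDA·CDA·B·DAC·C·B·DAC·CDA·CDA·B·DAC
    A ↦ DAC
    B ↦ C
    C ↦ CDA
    D ↦ B

A->DAC, B->C, C->CDA, D->B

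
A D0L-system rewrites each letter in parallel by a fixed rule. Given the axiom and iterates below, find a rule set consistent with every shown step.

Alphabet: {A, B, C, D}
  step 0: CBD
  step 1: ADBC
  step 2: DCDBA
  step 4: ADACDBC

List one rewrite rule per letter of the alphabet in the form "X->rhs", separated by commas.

A->D, B->DB, C->A, D->C

  step 1 ⇒ step 2: ADBC ⇒ D·C·DB·A
    A ↦ D
    B ↦ DB
    C ↦ A
    D ↦ C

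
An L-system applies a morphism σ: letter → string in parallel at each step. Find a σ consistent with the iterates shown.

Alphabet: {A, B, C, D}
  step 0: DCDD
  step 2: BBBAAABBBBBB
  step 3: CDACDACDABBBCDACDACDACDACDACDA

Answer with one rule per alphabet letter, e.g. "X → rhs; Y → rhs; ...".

  step 2 ⇒ step 3: BBBAAABBBBBB ⇒ CDA·CDA·CDA·B·B·B·CDA·CDA·CDA·CDA·CDA·CDA
    A ↦ B
    B ↦ CDA
    C ↦ D  (constrained at step 0)
    D ↦ AAA  (constrained at step 0)

A->B, B->CDA, C->D, D->AAA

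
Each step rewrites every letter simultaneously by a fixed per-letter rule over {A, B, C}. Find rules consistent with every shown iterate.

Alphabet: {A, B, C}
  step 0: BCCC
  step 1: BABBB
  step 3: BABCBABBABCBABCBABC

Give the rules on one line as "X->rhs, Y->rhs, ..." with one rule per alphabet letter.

A->BC, B->BA, C->B

  step 0 ⇒ step 1: BCCC ⇒ BA·B·B·B
    B ↦ BA
    C ↦ B
    A ↦ BC  (constrained at step 1)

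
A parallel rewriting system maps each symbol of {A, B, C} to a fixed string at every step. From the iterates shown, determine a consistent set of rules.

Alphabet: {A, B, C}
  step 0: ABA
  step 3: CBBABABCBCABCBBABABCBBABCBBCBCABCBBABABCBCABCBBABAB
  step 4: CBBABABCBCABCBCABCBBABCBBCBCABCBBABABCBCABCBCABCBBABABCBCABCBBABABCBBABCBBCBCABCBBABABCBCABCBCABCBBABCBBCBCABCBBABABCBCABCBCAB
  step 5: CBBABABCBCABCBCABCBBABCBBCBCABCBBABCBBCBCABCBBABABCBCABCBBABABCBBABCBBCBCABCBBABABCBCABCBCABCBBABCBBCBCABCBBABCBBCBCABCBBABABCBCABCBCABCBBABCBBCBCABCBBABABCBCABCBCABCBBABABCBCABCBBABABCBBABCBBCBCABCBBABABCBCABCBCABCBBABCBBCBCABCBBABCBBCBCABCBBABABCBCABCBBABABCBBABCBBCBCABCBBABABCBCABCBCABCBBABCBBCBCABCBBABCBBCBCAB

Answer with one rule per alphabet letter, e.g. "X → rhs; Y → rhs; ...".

A->CBC, B->AB, C->CBB

  step 4 ⇒ step 5: CBBABABCBCABCBCABCBBABCBBCBCABCBBABABCBCABCBCABCBBABABCBCABCBBABABCBBABCBBCBCABCBBABABCBCABCBCABCBBABCBBCBCABCBBABABCBCABCBCAB ⇒ CBB·AB·AB·CBC·AB·CBC·AB·CBB·AB·CBB·CBC·AB·CBB·AB·CBB·CBC·AB·CBB·AB·AB·CBC·AB·CBB·AB·AB·CBB·AB·CBB·CBC·AB·CBB·AB·AB·CBC·AB·CBC·AB·CBB·AB·CBB·CBC·AB·CBB·AB·CBB·CBC·AB·CBB·AB·AB·CBC·AB·CBC·AB·CBB·AB·CBB·CBC·AB·CBB·AB·AB·CBC·AB·CBC·AB·CBB·AB·AB·CBC·AB·CBB·AB·AB·CBB·AB·CBB·CBC·AB·CBB·AB·AB·CBC·AB·CBC·AB·CBB·AB·CBB·CBC·AB·CBB·AB·CBB·CBC·AB·CBB·AB·AB·CBC·AB·CBB·AB·AB·CBB·AB·CBB·CBC·AB·CBB·AB·AB·CBC·AB·CBC·AB·CBB·AB·CBB·CBC·AB·CBB·AB·CBB·CBC·AB
    A ↦ CBC
    B ↦ AB
    C ↦ CBB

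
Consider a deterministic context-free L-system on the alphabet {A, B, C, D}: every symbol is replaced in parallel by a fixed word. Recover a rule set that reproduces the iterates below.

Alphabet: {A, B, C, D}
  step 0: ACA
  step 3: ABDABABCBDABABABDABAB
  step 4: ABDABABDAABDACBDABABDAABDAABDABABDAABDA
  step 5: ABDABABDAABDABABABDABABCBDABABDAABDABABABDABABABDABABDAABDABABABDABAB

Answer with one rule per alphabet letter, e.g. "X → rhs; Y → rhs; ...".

A->AB, B->DA, C->CB, D->B

  step 4 ⇒ step 5: ABDABABDAABDACBDABABDAABDAABDABABDAABDA ⇒ AB·DA·B·AB·DA·AB·DA·B·AB·AB·DA·B·AB·CB·DA·B·AB·DA·AB·DA·B·AB·AB·DA·B·AB·AB·DA·B·AB·DA·AB·DA·B·AB·AB·DA·B·AB
    A ↦ AB
    B ↦ DA
    C ↦ CB
    D ↦ B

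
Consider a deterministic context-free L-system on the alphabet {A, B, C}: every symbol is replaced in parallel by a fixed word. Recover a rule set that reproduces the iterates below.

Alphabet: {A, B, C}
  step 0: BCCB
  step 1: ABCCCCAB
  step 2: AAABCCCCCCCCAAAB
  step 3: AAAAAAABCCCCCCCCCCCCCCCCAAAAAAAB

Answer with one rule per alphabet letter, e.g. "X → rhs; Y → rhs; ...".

  step 2 ⇒ step 3: AAABCCCCCCCCAAAB ⇒ AA·AA·AA·AB·CC·CC·CC·CC·CC·CC·CC·CC·AA·AA·AA·AB
    A ↦ AA
    B ↦ AB
    C ↦ CC

A->AA, B->AB, C->CC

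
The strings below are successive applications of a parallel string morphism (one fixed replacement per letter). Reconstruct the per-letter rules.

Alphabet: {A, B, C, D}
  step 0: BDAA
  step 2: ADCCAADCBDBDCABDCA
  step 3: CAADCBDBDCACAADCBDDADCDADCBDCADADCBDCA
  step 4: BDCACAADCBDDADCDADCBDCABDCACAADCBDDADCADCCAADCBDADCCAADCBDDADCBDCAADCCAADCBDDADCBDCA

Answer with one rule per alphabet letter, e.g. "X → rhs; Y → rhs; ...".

  step 3 ⇒ step 4: CAADCBDBDCACAADCBDDADCDADCBDCADADCBDCA ⇒ BD·CA·CA·ADC·BD·D·ADC·D·ADC·BD·CA·BD·CA·CA·ADC·BD·D·ADC·ADC·CA·ADC·BD·ADC·CA·ADC·BD·D·ADC·BD·CA·ADC·CA·ADC·BD·D·ADC·BD·CA
    A ↦ CA
    B ↦ D
    C ↦ BD
    D ↦ ADC

A->CA, B->D, C->BD, D->ADC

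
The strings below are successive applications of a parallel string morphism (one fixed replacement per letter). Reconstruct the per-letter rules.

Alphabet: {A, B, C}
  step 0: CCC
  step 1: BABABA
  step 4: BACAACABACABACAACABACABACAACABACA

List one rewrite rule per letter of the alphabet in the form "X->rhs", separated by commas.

A->CA, B->A, C->BA

  step 0 ⇒ step 1: CCC ⇒ BA·BA·BA
    C ↦ BA
    A ↦ CA  (constrained at step 1)
    B ↦ A  (constrained at step 1)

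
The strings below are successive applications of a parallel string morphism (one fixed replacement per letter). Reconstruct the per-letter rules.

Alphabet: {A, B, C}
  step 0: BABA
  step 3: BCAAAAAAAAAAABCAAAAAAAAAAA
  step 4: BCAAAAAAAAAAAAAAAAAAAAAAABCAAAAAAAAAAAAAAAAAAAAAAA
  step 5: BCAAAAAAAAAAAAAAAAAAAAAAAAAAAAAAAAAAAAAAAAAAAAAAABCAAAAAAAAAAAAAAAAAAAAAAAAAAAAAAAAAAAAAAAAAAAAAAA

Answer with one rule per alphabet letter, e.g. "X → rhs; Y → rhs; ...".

A->AA, B->BC, C->A

  step 4 ⇒ step 5: BCAAAAAAAAAAAAAAAAAAAAAAABCAAAAAAAAAAAAAAAAAAAAAAA ⇒ BC·A·AA·AA·AA·AA·AA·AA·AA·AA·AA·AA·AA·AA·AA·AA·AA·AA·AA·AA·AA·AA·AA·AA·AA·BC·A·AA·AA·AA·AA·AA·AA·AA·AA·AA·AA·AA·AA·AA·AA·AA·AA·AA·AA·AA·AA·AA·AA·AA
    A ↦ AA
    B ↦ BC
    C ↦ A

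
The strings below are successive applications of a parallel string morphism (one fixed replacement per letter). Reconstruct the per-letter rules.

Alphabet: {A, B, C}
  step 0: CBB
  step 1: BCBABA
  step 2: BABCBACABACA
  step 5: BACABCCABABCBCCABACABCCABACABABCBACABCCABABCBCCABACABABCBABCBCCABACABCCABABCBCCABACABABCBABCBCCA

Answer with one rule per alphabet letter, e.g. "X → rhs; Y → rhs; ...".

  step 1 ⇒ step 2: BCBABA ⇒ BA·BC·BA·CA·BA·CA
    A ↦ CA
    B ↦ BA
    C ↦ BC

A->CA, B->BA, C->BC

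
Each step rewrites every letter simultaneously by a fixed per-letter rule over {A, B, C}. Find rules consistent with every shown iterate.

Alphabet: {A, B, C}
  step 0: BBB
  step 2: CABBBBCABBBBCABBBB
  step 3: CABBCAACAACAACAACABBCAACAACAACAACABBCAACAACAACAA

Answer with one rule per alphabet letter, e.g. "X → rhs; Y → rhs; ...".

  step 2 ⇒ step 3: CABBBBCABBBBCABBBB ⇒ CA·BB·CAA·CAA·CAA·CAA·CA·BB·CAA·CAA·CAA·CAA·CA·BB·CAA·CAA·CAA·CAA
    A ↦ BB
    B ↦ CAA
    C ↦ CA

A->BB, B->CAA, C->CA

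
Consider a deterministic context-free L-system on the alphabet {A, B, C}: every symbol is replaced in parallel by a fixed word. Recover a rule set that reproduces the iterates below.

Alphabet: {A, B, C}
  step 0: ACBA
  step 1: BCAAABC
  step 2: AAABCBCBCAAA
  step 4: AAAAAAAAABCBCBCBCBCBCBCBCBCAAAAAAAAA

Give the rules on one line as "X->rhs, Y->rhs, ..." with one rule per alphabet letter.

  step 1 ⇒ step 2: BCAAABC ⇒ AA·A·BC·BC·BC·AA·A
    A ↦ BC
    B ↦ AA
    C ↦ A

A->BC, B->AA, C->A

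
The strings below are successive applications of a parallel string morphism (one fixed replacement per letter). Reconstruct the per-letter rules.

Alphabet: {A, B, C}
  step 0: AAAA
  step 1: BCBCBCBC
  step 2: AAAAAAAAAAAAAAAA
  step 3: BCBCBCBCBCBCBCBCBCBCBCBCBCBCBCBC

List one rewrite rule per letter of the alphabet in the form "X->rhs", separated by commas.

  step 2 ⇒ step 3: AAAAAAAAAAAAAAAA ⇒ BC·BC·BC·BC·BC·BC·BC·BC·BC·BC·BC·BC·BC·BC·BC·BC
    A ↦ BC
  step 1 ⇒ step 2: BCBCBCBC ⇒ AA·AA·AA·AA·AA·AA·AA·AA
    B ↦ AA
  step 1 ⇒ step 2: BCBCBCBC ⇒ AA·AA·AA·AA·AA·AA·AA·AA
    C ↦ AA

A->BC, B->AA, C->AA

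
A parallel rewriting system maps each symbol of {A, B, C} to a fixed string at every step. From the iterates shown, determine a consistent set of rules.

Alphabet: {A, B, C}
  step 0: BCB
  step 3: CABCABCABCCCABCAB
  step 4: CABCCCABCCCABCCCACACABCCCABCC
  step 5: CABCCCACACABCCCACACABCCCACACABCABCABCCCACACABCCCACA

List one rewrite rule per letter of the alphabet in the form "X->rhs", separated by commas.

A->B, B->CC, C->CA

  step 4 ⇒ step 5: CABCCCABCCCABCCCACACABCCCABCC ⇒ CA·B·CC·CA·CA·CA·B·CC·CA·CA·CA·B·CC·CA·CA·CA·B·CA·B·CA·B·CC·CA·CA·CA·B·CC·CA·CA
    A ↦ B
    B ↦ CC
    C ↦ CA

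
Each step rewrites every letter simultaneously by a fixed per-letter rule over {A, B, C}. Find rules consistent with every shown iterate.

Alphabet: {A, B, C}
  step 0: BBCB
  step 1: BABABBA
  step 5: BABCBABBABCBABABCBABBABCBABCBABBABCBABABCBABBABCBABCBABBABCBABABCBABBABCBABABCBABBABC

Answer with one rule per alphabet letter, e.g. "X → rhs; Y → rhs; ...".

  step 0 ⇒ step 1: BBCB ⇒ BA·BA·B·BA
    B ↦ BA
    C ↦ B
    A ↦ BC  (constrained at step 1)

A->BC, B->BA, C->B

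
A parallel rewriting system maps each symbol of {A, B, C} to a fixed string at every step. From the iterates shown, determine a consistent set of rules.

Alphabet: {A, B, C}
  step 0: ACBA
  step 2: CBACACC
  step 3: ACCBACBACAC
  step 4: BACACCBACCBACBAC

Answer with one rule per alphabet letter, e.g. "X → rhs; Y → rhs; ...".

A->B, B->C, C->AC

  step 3 ⇒ step 4: ACCBACBACAC ⇒ B·AC·AC·C·B·AC·C·B·AC·B·AC
    A ↦ B
    B ↦ C
    C ↦ AC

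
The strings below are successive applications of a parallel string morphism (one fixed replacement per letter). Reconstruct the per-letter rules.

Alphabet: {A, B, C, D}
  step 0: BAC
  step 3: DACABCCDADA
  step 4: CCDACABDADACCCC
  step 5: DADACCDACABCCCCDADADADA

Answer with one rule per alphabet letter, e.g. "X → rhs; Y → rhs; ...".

A->C, B->AB, C->DA, D->C

  step 4 ⇒ step 5: CCDACABDADACCCC ⇒ DA·DA·C·C·DA·C·AB·C·C·C·C·DA·DA·DA·DA
    A ↦ C
    B ↦ AB
    C ↦ DA
    D ↦ C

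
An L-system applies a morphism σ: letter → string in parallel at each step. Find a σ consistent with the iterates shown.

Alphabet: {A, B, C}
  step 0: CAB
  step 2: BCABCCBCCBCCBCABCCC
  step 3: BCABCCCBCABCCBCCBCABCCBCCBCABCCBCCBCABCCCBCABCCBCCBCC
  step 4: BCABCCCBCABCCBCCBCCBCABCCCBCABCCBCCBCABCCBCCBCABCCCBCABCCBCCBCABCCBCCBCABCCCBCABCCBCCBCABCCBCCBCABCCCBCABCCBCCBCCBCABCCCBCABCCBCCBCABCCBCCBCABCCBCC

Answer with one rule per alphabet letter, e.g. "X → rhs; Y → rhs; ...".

  step 3 ⇒ step 4: BCABCCCBCABCCBCCBCABCCBCCBCABCCBCCBCABCCCBCABCCBCCBCC ⇒ BCA·BCC·C·BCA·BCC·BCC·BCC·BCA·BCC·C·BCA·BCC·BCC·BCA·BCC·BCC·BCA·BCC·C·BCA·BCC·BCC·BCA·BCC·BCC·BCA·BCC·C·BCA·BCC·BCC·BCA·BCC·BCC·BCA·BCC·C·BCA·BCC·BCC·BCC·BCA·BCC·C·BCA·BCC·BCC·BCA·BCC·BCC·BCA·BCC·BCC
    A ↦ C
    B ↦ BCA
    C ↦ BCC

A->C, B->BCA, C->BCC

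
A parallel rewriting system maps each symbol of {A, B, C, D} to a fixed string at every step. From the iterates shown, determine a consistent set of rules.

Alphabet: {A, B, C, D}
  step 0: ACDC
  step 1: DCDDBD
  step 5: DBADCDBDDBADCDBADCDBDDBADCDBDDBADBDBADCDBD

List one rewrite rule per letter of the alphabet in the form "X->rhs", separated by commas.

A->DC, B->A, C->D, D->DB

  step 0 ⇒ step 1: ACDC ⇒ DC·D·DB·D
    A ↦ DC
    C ↦ D
    D ↦ DB
    B ↦ A  (constrained at step 1)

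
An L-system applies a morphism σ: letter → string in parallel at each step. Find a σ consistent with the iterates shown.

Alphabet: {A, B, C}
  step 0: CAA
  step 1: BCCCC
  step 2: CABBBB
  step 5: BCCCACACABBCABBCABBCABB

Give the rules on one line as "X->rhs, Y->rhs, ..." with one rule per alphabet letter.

  step 1 ⇒ step 2: BCCCC ⇒ CA·B·B·B·B
    B ↦ CA
    C ↦ B
  step 0 ⇒ step 1: CAA ⇒ B·CC·CC
    A ↦ CC

A->CC, B->CA, C->B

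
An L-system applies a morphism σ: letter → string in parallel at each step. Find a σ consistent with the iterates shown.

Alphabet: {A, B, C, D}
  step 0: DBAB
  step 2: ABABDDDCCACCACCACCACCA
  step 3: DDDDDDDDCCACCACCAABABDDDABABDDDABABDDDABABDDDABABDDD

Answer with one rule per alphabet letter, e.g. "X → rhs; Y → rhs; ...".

A->DDD, B->D, C->AB, D->CCA

  step 2 ⇒ step 3: ABABDDDCCACCACCACCACCA ⇒ DDD·D·DDD·D·CCA·CCA·CCA·AB·AB·DDD·AB·AB·DDD·AB·AB·DDD·AB·AB·DDD·AB·AB·DDD
    A ↦ DDD
    B ↦ D
    C ↦ AB
    D ↦ CCA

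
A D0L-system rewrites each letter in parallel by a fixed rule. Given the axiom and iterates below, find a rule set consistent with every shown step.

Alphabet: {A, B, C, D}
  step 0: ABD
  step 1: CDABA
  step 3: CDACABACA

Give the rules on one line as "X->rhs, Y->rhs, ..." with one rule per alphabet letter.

A->C, B->DA, C->A, D->BA

  step 0 ⇒ step 1: ABD ⇒ C·DA·BA
    A ↦ C
    B ↦ DA
    D ↦ BA
    C ↦ A  (constrained at step 1)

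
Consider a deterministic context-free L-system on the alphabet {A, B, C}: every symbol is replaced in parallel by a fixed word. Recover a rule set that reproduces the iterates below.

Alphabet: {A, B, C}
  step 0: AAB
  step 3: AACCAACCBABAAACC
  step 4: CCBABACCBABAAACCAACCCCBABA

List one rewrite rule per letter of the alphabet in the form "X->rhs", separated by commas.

  step 3 ⇒ step 4: AACCAACCBABAAACC ⇒ C·C·BA·BA·C·C·BA·BA·AAC·C·AAC·C·C·C·BA·BA
    A ↦ C
    B ↦ AAC
    C ↦ BA

A->C, B->AAC, C->BA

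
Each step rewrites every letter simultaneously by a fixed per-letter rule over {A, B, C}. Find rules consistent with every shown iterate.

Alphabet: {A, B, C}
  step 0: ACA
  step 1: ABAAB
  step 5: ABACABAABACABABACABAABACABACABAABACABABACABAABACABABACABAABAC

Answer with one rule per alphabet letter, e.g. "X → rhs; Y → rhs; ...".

A->AB, B->AC, C->A

  step 0 ⇒ step 1: ACA ⇒ AB·A·AB
    A ↦ AB
    C ↦ A
    B ↦ AC  (constrained at step 1)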